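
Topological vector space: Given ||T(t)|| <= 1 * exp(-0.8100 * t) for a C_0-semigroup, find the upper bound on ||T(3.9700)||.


||T(3.9700)|| <= 1 * exp(-0.8100 * 3.9700)
= 1 * exp(-3.2157)
= 1 * 0.0401
= 0.0401

0.0401


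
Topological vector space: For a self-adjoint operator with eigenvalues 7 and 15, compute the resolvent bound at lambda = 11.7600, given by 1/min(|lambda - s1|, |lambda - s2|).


dist(11.7600, {7, 15}) = min(|11.7600 - 7|, |11.7600 - 15|)
= min(4.7600, 3.2400) = 3.2400
Resolvent bound = 1/3.2400 = 0.3086

0.3086


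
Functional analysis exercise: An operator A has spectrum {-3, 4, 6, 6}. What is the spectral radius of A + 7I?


Spectrum of A + 7I = {4, 11, 13, 13}
Spectral radius = max |lambda| over the shifted spectrum
= max(4, 11, 13, 13) = 13

13


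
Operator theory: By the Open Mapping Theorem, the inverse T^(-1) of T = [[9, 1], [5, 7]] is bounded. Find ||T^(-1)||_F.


det(T) = 9*7 - 1*5 = 58
T^(-1) = (1/58) * [[7, -1], [-5, 9]] = [[0.1207, -0.0172], [-0.0862, 0.1552]]
||T^(-1)||_F^2 = 0.1207^2 + (-0.0172)^2 + (-0.0862)^2 + 0.1552^2 = 0.0464
||T^(-1)||_F = sqrt(0.0464) = 0.2153

0.2153


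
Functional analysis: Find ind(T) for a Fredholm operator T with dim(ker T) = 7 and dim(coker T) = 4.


The Fredholm index is defined as ind(T) = dim(ker T) - dim(coker T)
= 7 - 4
= 3

3


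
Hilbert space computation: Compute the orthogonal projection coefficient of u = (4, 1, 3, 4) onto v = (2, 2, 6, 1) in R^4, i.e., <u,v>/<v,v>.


Computing <u,v> = 4*2 + 1*2 + 3*6 + 4*1 = 32
Computing <v,v> = 2^2 + 2^2 + 6^2 + 1^2 = 45
Projection coefficient = 32/45 = 0.7111

0.7111


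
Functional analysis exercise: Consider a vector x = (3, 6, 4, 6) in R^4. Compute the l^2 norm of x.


The l^2 norm = (sum |x_i|^2)^(1/2)
Sum of 2th powers = 9 + 36 + 16 + 36 = 97
||x||_2 = (97)^(1/2) = 9.8489

9.8489


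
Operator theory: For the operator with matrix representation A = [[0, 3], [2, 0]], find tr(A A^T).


trace(A * A^T) = sum of squares of all entries
= 0^2 + 3^2 + 2^2 + 0^2
= 0 + 9 + 4 + 0
= 13

13


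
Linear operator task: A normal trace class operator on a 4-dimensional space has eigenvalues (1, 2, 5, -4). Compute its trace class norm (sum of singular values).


For a normal operator, singular values equal |eigenvalues|.
Trace norm = sum |lambda_i| = 1 + 2 + 5 + 4
= 12

12


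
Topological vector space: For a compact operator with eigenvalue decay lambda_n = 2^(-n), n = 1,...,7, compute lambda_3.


The eigenvalue formula gives lambda_3 = 1/2^3
= 1/8
= 0.1250

0.1250


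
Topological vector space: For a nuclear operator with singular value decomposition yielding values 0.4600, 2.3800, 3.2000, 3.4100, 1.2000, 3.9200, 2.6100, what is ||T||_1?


The nuclear norm is the sum of all singular values.
||T||_1 = 0.4600 + 2.3800 + 3.2000 + 3.4100 + 1.2000 + 3.9200 + 2.6100
= 17.1800

17.1800


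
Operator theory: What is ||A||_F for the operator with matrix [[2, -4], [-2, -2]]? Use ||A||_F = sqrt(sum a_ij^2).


||A||_F^2 = sum a_ij^2
= 2^2 + (-4)^2 + (-2)^2 + (-2)^2
= 4 + 16 + 4 + 4 = 28
||A||_F = sqrt(28) = 5.2915

5.2915


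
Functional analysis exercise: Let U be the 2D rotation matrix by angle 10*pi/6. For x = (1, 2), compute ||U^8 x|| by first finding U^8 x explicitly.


U is a rotation by theta = 10*pi/6
U^8 = rotation by 8*theta = 80*pi/6 = 8*pi/6 (mod 2*pi)
cos(8*pi/6) = -0.5000, sin(8*pi/6) = -0.8660
U^8 x = (-0.5000 * 1 - -0.8660 * 2, -0.8660 * 1 + -0.5000 * 2)
= (1.2321, -1.8660)
||U^8 x|| = sqrt(1.2321^2 + (-1.8660)^2) = sqrt(5.0000) = 2.2361

2.2361


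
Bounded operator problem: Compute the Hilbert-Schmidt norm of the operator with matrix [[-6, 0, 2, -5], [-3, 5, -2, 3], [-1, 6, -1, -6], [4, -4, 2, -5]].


The Hilbert-Schmidt norm is sqrt(sum of squares of all entries).
Sum of squares = (-6)^2 + 0^2 + 2^2 + (-5)^2 + (-3)^2 + 5^2 + (-2)^2 + 3^2 + (-1)^2 + 6^2 + (-1)^2 + (-6)^2 + 4^2 + (-4)^2 + 2^2 + (-5)^2
= 36 + 0 + 4 + 25 + 9 + 25 + 4 + 9 + 1 + 36 + 1 + 36 + 16 + 16 + 4 + 25 = 247
||T||_HS = sqrt(247) = 15.7162

15.7162


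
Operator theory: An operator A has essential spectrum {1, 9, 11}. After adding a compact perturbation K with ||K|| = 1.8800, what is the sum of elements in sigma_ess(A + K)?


By Weyl's theorem, the essential spectrum is invariant under compact perturbations.
sigma_ess(A + K) = sigma_ess(A) = {1, 9, 11}
Sum = 1 + 9 + 11 = 21

21


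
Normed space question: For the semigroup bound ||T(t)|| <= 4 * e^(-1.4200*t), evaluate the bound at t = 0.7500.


||T(0.7500)|| <= 4 * exp(-1.4200 * 0.7500)
= 4 * exp(-1.0650)
= 4 * 0.3447
= 1.3789

1.3789


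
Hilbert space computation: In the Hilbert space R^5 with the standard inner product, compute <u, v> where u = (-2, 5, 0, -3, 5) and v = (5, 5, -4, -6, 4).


Computing the standard inner product <u, v> = sum u_i * v_i
= -2*5 + 5*5 + 0*-4 + -3*-6 + 5*4
= -10 + 25 + 0 + 18 + 20
= 53

53


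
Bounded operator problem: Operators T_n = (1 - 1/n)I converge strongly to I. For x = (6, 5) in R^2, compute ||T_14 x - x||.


T_14 x - x = (1 - 1/14)x - x = -x/14
||x|| = sqrt(61) = 7.8102
||T_14 x - x|| = ||x||/14 = 7.8102/14 = 0.5579

0.5579


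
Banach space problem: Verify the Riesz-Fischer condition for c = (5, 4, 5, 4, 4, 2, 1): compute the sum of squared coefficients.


sum |c_n|^2 = 5^2 + 4^2 + 5^2 + 4^2 + 4^2 + 2^2 + 1^2
= 25 + 16 + 25 + 16 + 16 + 4 + 1
= 103

103


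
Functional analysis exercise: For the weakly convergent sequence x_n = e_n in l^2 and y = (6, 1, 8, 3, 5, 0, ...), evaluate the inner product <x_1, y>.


x_1 = e_1 is the standard basis vector with 1 in position 1.
<x_1, y> = y_1 = 6
As n -> infinity, <x_n, y> -> 0, confirming weak convergence of (x_n) to 0.

6


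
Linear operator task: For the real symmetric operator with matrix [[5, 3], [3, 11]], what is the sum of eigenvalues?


For a self-adjoint (symmetric) matrix, the eigenvalues are real.
The sum of eigenvalues equals the trace of the matrix.
trace = 5 + 11 = 16

16


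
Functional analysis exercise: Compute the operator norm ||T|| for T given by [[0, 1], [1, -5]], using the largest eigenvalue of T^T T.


A^T A = [[1, -5], [-5, 26]]
trace(A^T A) = 27, det(A^T A) = 1
discriminant = 27^2 - 4*1 = 725
Largest eigenvalue of A^T A = (trace + sqrt(disc))/2 = 26.9629
||T|| = sqrt(26.9629) = 5.1926

5.1926


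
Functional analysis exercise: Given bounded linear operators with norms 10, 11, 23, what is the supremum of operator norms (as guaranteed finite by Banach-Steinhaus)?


By the Uniform Boundedness Principle, the supremum of norms is finite.
sup_k ||T_k|| = max(10, 11, 23) = 23

23


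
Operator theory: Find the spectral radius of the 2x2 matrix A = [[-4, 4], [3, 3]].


For a 2x2 matrix, eigenvalues satisfy lambda^2 - (trace)*lambda + det = 0
trace = -4 + 3 = -1
det = -4*3 - 4*3 = -24
discriminant = (-1)^2 - 4*(-24) = 97
spectral radius = max |eigenvalue| = 5.4244

5.4244


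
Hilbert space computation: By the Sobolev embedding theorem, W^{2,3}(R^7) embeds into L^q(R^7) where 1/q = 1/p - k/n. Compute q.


Using the Sobolev embedding formula: 1/q = 1/p - k/n
1/q = 1/3 - 2/7 = 1/21
q = 1/(1/21) = 21

21.0000


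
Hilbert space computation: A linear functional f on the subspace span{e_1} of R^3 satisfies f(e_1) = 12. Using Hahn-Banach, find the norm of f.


The norm of f is given by ||f|| = sup_{||x||=1} |f(x)|.
On span{e_1}, ||e_1|| = 1, so ||f|| = |f(e_1)| / ||e_1||
= |12| / 1 = 12.0000

12.0000


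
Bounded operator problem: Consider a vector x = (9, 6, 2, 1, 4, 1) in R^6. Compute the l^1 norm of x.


The l^1 norm equals the sum of absolute values of all components.
||x||_1 = 9 + 6 + 2 + 1 + 4 + 1
= 23

23.0000


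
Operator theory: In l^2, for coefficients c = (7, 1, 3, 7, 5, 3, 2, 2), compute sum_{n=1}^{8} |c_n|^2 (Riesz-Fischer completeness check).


sum |c_n|^2 = 7^2 + 1^2 + 3^2 + 7^2 + 5^2 + 3^2 + 2^2 + 2^2
= 49 + 1 + 9 + 49 + 25 + 9 + 4 + 4
= 150

150


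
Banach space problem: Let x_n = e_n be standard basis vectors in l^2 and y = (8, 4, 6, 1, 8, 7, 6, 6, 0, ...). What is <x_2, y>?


x_2 = e_2 is the standard basis vector with 1 in position 2.
<x_2, y> = y_2 = 4
As n -> infinity, <x_n, y> -> 0, confirming weak convergence of (x_n) to 0.

4


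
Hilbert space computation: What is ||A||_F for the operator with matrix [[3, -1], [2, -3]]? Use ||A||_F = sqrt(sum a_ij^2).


||A||_F^2 = sum a_ij^2
= 3^2 + (-1)^2 + 2^2 + (-3)^2
= 9 + 1 + 4 + 9 = 23
||A||_F = sqrt(23) = 4.7958

4.7958


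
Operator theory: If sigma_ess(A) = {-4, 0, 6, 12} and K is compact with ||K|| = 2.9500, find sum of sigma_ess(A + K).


By Weyl's theorem, the essential spectrum is invariant under compact perturbations.
sigma_ess(A + K) = sigma_ess(A) = {-4, 0, 6, 12}
Sum = -4 + 0 + 6 + 12 = 14

14


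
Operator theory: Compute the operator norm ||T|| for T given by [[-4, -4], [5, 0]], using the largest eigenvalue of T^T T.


A^T A = [[41, 16], [16, 16]]
trace(A^T A) = 57, det(A^T A) = 400
discriminant = 57^2 - 4*400 = 1649
Largest eigenvalue of A^T A = (trace + sqrt(disc))/2 = 48.8039
||T|| = sqrt(48.8039) = 6.9860

6.9860


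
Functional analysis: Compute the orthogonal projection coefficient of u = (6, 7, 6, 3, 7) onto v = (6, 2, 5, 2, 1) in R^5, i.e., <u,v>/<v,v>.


Computing <u,v> = 6*6 + 7*2 + 6*5 + 3*2 + 7*1 = 93
Computing <v,v> = 6^2 + 2^2 + 5^2 + 2^2 + 1^2 = 70
Projection coefficient = 93/70 = 1.3286

1.3286


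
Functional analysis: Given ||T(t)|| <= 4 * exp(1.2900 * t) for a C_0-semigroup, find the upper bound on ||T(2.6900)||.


||T(2.6900)|| <= 4 * exp(1.2900 * 2.6900)
= 4 * exp(3.4701)
= 4 * 32.1400
= 128.5598

128.5598


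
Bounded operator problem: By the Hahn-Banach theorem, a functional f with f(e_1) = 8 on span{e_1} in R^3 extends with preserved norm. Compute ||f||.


The norm of f is given by ||f|| = sup_{||x||=1} |f(x)|.
On span{e_1}, ||e_1|| = 1, so ||f|| = |f(e_1)| / ||e_1||
= |8| / 1 = 8.0000

8.0000


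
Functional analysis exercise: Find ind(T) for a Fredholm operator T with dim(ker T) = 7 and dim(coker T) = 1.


The Fredholm index is defined as ind(T) = dim(ker T) - dim(coker T)
= 7 - 1
= 6

6


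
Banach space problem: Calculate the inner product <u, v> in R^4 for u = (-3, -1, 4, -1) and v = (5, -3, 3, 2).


Computing the standard inner product <u, v> = sum u_i * v_i
= -3*5 + -1*-3 + 4*3 + -1*2
= -15 + 3 + 12 + -2
= -2

-2


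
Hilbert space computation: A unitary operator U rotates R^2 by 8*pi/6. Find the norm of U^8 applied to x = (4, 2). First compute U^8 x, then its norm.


U is a rotation by theta = 8*pi/6
U^8 = rotation by 8*theta = 64*pi/6 = 4*pi/6 (mod 2*pi)
cos(4*pi/6) = -0.5000, sin(4*pi/6) = 0.8660
U^8 x = (-0.5000 * 4 - 0.8660 * 2, 0.8660 * 4 + -0.5000 * 2)
= (-3.7321, 2.4641)
||U^8 x|| = sqrt((-3.7321)^2 + 2.4641^2) = sqrt(20.0000) = 4.4721

4.4721


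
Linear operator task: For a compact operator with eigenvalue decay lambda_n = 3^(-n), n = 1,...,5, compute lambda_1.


The eigenvalue formula gives lambda_1 = 1/3^1
= 1/3
= 0.3333

0.3333


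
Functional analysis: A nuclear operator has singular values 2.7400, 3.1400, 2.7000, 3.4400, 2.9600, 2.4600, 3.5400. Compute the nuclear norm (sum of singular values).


The nuclear norm is the sum of all singular values.
||T||_1 = 2.7400 + 3.1400 + 2.7000 + 3.4400 + 2.9600 + 2.4600 + 3.5400
= 20.9800

20.9800


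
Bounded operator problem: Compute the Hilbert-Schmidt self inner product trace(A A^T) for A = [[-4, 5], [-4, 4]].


trace(A * A^T) = sum of squares of all entries
= (-4)^2 + 5^2 + (-4)^2 + 4^2
= 16 + 25 + 16 + 16
= 73

73


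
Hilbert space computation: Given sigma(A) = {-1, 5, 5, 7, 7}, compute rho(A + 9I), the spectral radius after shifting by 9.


Spectrum of A + 9I = {8, 14, 14, 16, 16}
Spectral radius = max |lambda| over the shifted spectrum
= max(8, 14, 14, 16, 16) = 16

16


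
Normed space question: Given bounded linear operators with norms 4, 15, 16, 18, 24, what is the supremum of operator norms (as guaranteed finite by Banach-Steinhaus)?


By the Uniform Boundedness Principle, the supremum of norms is finite.
sup_k ||T_k|| = max(4, 15, 16, 18, 24) = 24

24


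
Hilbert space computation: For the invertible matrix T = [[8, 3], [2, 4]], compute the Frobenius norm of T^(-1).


det(T) = 8*4 - 3*2 = 26
T^(-1) = (1/26) * [[4, -3], [-2, 8]] = [[0.1538, -0.1154], [-0.0769, 0.3077]]
||T^(-1)||_F^2 = 0.1538^2 + (-0.1154)^2 + (-0.0769)^2 + 0.3077^2 = 0.1376
||T^(-1)||_F = sqrt(0.1376) = 0.3709

0.3709


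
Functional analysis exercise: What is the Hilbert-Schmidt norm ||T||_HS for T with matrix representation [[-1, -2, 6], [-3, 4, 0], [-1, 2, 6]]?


The Hilbert-Schmidt norm is sqrt(sum of squares of all entries).
Sum of squares = (-1)^2 + (-2)^2 + 6^2 + (-3)^2 + 4^2 + 0^2 + (-1)^2 + 2^2 + 6^2
= 1 + 4 + 36 + 9 + 16 + 0 + 1 + 4 + 36 = 107
||T||_HS = sqrt(107) = 10.3441

10.3441


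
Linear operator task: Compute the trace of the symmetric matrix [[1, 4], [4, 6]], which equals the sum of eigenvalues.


For a self-adjoint (symmetric) matrix, the eigenvalues are real.
The sum of eigenvalues equals the trace of the matrix.
trace = 1 + 6 = 7

7


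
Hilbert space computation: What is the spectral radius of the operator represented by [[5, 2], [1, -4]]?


For a 2x2 matrix, eigenvalues satisfy lambda^2 - (trace)*lambda + det = 0
trace = 5 + -4 = 1
det = 5*-4 - 2*1 = -22
discriminant = 1^2 - 4*(-22) = 89
spectral radius = max |eigenvalue| = 5.2170

5.2170


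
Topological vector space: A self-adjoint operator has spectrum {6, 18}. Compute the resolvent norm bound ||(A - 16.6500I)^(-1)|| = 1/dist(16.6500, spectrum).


dist(16.6500, {6, 18}) = min(|16.6500 - 6|, |16.6500 - 18|)
= min(10.6500, 1.3500) = 1.3500
Resolvent bound = 1/1.3500 = 0.7407

0.7407


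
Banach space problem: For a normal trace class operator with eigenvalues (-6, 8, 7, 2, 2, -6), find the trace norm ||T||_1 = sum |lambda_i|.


For a normal operator, singular values equal |eigenvalues|.
Trace norm = sum |lambda_i| = 6 + 8 + 7 + 2 + 2 + 6
= 31

31


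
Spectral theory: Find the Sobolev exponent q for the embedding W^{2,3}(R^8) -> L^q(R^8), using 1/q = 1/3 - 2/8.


Using the Sobolev embedding formula: 1/q = 1/p - k/n
1/q = 1/3 - 2/8 = 1/12
q = 1/(1/12) = 12

12.0000


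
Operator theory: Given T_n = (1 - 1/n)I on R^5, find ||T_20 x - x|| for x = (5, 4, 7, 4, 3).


T_20 x - x = (1 - 1/20)x - x = -x/20
||x|| = sqrt(115) = 10.7238
||T_20 x - x|| = ||x||/20 = 10.7238/20 = 0.5362

0.5362


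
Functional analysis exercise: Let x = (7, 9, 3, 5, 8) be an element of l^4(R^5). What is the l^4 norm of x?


The l^4 norm = (sum |x_i|^4)^(1/4)
Sum of 4th powers = 2401 + 6561 + 81 + 625 + 4096 = 13764
||x||_4 = (13764)^(1/4) = 10.8314

10.8314


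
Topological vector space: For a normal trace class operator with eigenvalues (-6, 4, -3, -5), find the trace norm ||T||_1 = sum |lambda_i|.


For a normal operator, singular values equal |eigenvalues|.
Trace norm = sum |lambda_i| = 6 + 4 + 3 + 5
= 18

18


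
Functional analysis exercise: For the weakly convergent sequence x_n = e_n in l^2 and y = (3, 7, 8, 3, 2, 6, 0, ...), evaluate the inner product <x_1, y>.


x_1 = e_1 is the standard basis vector with 1 in position 1.
<x_1, y> = y_1 = 3
As n -> infinity, <x_n, y> -> 0, confirming weak convergence of (x_n) to 0.

3


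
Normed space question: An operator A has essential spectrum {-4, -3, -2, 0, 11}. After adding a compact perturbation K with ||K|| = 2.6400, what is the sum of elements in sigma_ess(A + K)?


By Weyl's theorem, the essential spectrum is invariant under compact perturbations.
sigma_ess(A + K) = sigma_ess(A) = {-4, -3, -2, 0, 11}
Sum = -4 + -3 + -2 + 0 + 11 = 2

2


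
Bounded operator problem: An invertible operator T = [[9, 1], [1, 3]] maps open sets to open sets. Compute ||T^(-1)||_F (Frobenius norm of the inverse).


det(T) = 9*3 - 1*1 = 26
T^(-1) = (1/26) * [[3, -1], [-1, 9]] = [[0.1154, -0.0385], [-0.0385, 0.3462]]
||T^(-1)||_F^2 = 0.1154^2 + (-0.0385)^2 + (-0.0385)^2 + 0.3462^2 = 0.1361
||T^(-1)||_F = sqrt(0.1361) = 0.3689

0.3689


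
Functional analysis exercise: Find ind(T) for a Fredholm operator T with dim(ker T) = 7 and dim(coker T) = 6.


The Fredholm index is defined as ind(T) = dim(ker T) - dim(coker T)
= 7 - 6
= 1

1


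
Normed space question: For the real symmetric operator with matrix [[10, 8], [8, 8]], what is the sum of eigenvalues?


For a self-adjoint (symmetric) matrix, the eigenvalues are real.
The sum of eigenvalues equals the trace of the matrix.
trace = 10 + 8 = 18

18


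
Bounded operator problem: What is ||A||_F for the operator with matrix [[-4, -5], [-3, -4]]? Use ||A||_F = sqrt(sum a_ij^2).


||A||_F^2 = sum a_ij^2
= (-4)^2 + (-5)^2 + (-3)^2 + (-4)^2
= 16 + 25 + 9 + 16 = 66
||A||_F = sqrt(66) = 8.1240

8.1240


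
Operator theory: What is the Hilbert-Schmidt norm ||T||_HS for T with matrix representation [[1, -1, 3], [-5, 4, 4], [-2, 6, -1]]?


The Hilbert-Schmidt norm is sqrt(sum of squares of all entries).
Sum of squares = 1^2 + (-1)^2 + 3^2 + (-5)^2 + 4^2 + 4^2 + (-2)^2 + 6^2 + (-1)^2
= 1 + 1 + 9 + 25 + 16 + 16 + 4 + 36 + 1 = 109
||T||_HS = sqrt(109) = 10.4403

10.4403


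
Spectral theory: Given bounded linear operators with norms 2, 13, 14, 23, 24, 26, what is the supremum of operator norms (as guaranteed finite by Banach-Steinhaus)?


By the Uniform Boundedness Principle, the supremum of norms is finite.
sup_k ||T_k|| = max(2, 13, 14, 23, 24, 26) = 26

26


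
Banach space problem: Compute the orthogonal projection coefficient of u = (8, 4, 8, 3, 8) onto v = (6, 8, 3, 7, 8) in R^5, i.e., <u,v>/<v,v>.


Computing <u,v> = 8*6 + 4*8 + 8*3 + 3*7 + 8*8 = 189
Computing <v,v> = 6^2 + 8^2 + 3^2 + 7^2 + 8^2 = 222
Projection coefficient = 189/222 = 0.8514

0.8514


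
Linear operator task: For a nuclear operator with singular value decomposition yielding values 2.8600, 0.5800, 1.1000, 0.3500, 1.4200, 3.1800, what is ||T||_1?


The nuclear norm is the sum of all singular values.
||T||_1 = 2.8600 + 0.5800 + 1.1000 + 0.3500 + 1.4200 + 3.1800
= 9.4900

9.4900


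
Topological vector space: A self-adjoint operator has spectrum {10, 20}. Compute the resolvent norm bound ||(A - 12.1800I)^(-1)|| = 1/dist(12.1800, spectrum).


dist(12.1800, {10, 20}) = min(|12.1800 - 10|, |12.1800 - 20|)
= min(2.1800, 7.8200) = 2.1800
Resolvent bound = 1/2.1800 = 0.4587

0.4587


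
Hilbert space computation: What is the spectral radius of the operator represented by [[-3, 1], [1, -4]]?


For a 2x2 matrix, eigenvalues satisfy lambda^2 - (trace)*lambda + det = 0
trace = -3 + -4 = -7
det = -3*-4 - 1*1 = 11
discriminant = (-7)^2 - 4*(11) = 5
spectral radius = max |eigenvalue| = 4.6180

4.6180


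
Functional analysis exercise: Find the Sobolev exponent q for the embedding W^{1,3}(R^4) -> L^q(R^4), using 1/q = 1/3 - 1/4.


Using the Sobolev embedding formula: 1/q = 1/p - k/n
1/q = 1/3 - 1/4 = 1/12
q = 1/(1/12) = 12

12.0000


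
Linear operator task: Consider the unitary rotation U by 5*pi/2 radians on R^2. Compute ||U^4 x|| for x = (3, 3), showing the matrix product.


U is a rotation by theta = 5*pi/2
U^4 = rotation by 4*theta = 20*pi/2 = 0*pi/2 (mod 2*pi)
cos(0*pi/2) = 1.0000, sin(0*pi/2) = 0.0000
U^4 x = (1.0000 * 3 - 0.0000 * 3, 0.0000 * 3 + 1.0000 * 3)
= (3.0000, 3.0000)
||U^4 x|| = sqrt(3.0000^2 + 3.0000^2) = sqrt(18.0000) = 4.2426

4.2426


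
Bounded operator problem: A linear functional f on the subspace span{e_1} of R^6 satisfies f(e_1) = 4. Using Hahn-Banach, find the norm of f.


The norm of f is given by ||f|| = sup_{||x||=1} |f(x)|.
On span{e_1}, ||e_1|| = 1, so ||f|| = |f(e_1)| / ||e_1||
= |4| / 1 = 4.0000

4.0000


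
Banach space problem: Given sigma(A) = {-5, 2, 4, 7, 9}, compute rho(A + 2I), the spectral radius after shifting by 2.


Spectrum of A + 2I = {-3, 4, 6, 9, 11}
Spectral radius = max |lambda| over the shifted spectrum
= max(3, 4, 6, 9, 11) = 11

11


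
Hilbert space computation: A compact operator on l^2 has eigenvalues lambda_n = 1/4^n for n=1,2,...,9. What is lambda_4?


The eigenvalue formula gives lambda_4 = 1/4^4
= 1/256
= 0.0039

0.0039


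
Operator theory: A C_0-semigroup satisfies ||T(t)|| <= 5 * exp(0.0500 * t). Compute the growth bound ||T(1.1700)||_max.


||T(1.1700)|| <= 5 * exp(0.0500 * 1.1700)
= 5 * exp(0.0585)
= 5 * 1.0602
= 5.3012

5.3012


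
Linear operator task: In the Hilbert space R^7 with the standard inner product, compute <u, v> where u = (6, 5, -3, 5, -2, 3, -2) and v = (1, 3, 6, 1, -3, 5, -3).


Computing the standard inner product <u, v> = sum u_i * v_i
= 6*1 + 5*3 + -3*6 + 5*1 + -2*-3 + 3*5 + -2*-3
= 6 + 15 + -18 + 5 + 6 + 15 + 6
= 35

35


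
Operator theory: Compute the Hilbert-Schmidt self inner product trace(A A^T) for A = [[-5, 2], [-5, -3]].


trace(A * A^T) = sum of squares of all entries
= (-5)^2 + 2^2 + (-5)^2 + (-3)^2
= 25 + 4 + 25 + 9
= 63

63


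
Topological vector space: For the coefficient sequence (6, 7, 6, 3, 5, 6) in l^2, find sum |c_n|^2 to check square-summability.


sum |c_n|^2 = 6^2 + 7^2 + 6^2 + 3^2 + 5^2 + 6^2
= 36 + 49 + 36 + 9 + 25 + 36
= 191

191


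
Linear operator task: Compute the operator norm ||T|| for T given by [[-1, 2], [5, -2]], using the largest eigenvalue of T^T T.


A^T A = [[26, -12], [-12, 8]]
trace(A^T A) = 34, det(A^T A) = 64
discriminant = 34^2 - 4*64 = 900
Largest eigenvalue of A^T A = (trace + sqrt(disc))/2 = 32.0000
||T|| = sqrt(32.0000) = 5.6569

5.6569


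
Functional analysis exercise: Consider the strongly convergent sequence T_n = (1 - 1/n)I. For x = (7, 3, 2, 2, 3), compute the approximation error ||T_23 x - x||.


T_23 x - x = (1 - 1/23)x - x = -x/23
||x|| = sqrt(75) = 8.6603
||T_23 x - x|| = ||x||/23 = 8.6603/23 = 0.3765

0.3765


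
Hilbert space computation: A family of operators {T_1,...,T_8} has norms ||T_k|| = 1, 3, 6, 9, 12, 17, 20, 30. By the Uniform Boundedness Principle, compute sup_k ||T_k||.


By the Uniform Boundedness Principle, the supremum of norms is finite.
sup_k ||T_k|| = max(1, 3, 6, 9, 12, 17, 20, 30) = 30

30


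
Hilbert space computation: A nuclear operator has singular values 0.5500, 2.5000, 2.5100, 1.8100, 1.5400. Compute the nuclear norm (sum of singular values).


The nuclear norm is the sum of all singular values.
||T||_1 = 0.5500 + 2.5000 + 2.5100 + 1.8100 + 1.5400
= 8.9100

8.9100


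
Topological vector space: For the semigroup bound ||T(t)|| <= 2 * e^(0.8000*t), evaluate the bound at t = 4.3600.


||T(4.3600)|| <= 2 * exp(0.8000 * 4.3600)
= 2 * exp(3.4880)
= 2 * 32.7204
= 65.4409

65.4409


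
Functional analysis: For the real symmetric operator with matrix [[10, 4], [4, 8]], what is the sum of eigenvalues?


For a self-adjoint (symmetric) matrix, the eigenvalues are real.
The sum of eigenvalues equals the trace of the matrix.
trace = 10 + 8 = 18

18


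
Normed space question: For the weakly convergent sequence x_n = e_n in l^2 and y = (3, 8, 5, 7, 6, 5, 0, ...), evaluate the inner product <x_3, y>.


x_3 = e_3 is the standard basis vector with 1 in position 3.
<x_3, y> = y_3 = 5
As n -> infinity, <x_n, y> -> 0, confirming weak convergence of (x_n) to 0.

5


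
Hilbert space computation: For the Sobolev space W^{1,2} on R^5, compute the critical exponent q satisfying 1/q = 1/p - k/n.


Using the Sobolev embedding formula: 1/q = 1/p - k/n
1/q = 1/2 - 1/5 = 3/10
q = 1/(3/10) = 10/3 = 3.3333

3.3333


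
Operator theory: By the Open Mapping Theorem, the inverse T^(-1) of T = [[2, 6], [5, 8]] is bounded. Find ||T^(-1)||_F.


det(T) = 2*8 - 6*5 = -14
T^(-1) = (1/-14) * [[8, -6], [-5, 2]] = [[-0.5714, 0.4286], [0.3571, -0.1429]]
||T^(-1)||_F^2 = (-0.5714)^2 + 0.4286^2 + 0.3571^2 + (-0.1429)^2 = 0.6582
||T^(-1)||_F = sqrt(0.6582) = 0.8113

0.8113


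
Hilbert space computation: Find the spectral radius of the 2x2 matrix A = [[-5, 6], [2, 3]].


For a 2x2 matrix, eigenvalues satisfy lambda^2 - (trace)*lambda + det = 0
trace = -5 + 3 = -2
det = -5*3 - 6*2 = -27
discriminant = (-2)^2 - 4*(-27) = 112
spectral radius = max |eigenvalue| = 6.2915

6.2915


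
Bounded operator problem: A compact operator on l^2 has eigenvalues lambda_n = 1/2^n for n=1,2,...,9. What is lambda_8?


The eigenvalue formula gives lambda_8 = 1/2^8
= 1/256
= 0.0039

0.0039


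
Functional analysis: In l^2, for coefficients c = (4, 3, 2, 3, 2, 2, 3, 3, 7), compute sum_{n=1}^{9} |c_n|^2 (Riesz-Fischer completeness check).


sum |c_n|^2 = 4^2 + 3^2 + 2^2 + 3^2 + 2^2 + 2^2 + 3^2 + 3^2 + 7^2
= 16 + 9 + 4 + 9 + 4 + 4 + 9 + 9 + 49
= 113

113


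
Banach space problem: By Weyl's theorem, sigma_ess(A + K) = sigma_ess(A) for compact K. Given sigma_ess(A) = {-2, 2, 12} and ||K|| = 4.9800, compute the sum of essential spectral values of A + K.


By Weyl's theorem, the essential spectrum is invariant under compact perturbations.
sigma_ess(A + K) = sigma_ess(A) = {-2, 2, 12}
Sum = -2 + 2 + 12 = 12

12


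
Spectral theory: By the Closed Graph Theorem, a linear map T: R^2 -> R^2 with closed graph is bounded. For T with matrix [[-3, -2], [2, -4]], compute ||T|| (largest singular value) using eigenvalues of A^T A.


A^T A = [[13, -2], [-2, 20]]
trace(A^T A) = 33, det(A^T A) = 256
discriminant = 33^2 - 4*256 = 65
Largest eigenvalue of A^T A = (trace + sqrt(disc))/2 = 20.5311
||T|| = sqrt(20.5311) = 4.5311

4.5311


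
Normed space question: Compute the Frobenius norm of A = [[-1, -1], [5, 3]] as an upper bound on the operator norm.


||A||_F^2 = sum a_ij^2
= (-1)^2 + (-1)^2 + 5^2 + 3^2
= 1 + 1 + 25 + 9 = 36
||A||_F = sqrt(36) = 6.0000

6.0000


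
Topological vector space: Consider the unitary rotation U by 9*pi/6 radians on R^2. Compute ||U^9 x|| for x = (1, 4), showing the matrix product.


U is a rotation by theta = 9*pi/6
U^9 = rotation by 9*theta = 81*pi/6 = 9*pi/6 (mod 2*pi)
cos(9*pi/6) = 0.0000, sin(9*pi/6) = -1.0000
U^9 x = (0.0000 * 1 - -1.0000 * 4, -1.0000 * 1 + 0.0000 * 4)
= (4.0000, -1.0000)
||U^9 x|| = sqrt(4.0000^2 + (-1.0000)^2) = sqrt(17.0000) = 4.1231

4.1231


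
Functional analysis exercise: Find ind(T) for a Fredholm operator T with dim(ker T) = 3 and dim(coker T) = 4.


The Fredholm index is defined as ind(T) = dim(ker T) - dim(coker T)
= 3 - 4
= -1

-1


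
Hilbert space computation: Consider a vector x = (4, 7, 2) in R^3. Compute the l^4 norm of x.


The l^4 norm = (sum |x_i|^4)^(1/4)
Sum of 4th powers = 256 + 2401 + 16 = 2673
||x||_4 = (2673)^(1/4) = 7.1903

7.1903


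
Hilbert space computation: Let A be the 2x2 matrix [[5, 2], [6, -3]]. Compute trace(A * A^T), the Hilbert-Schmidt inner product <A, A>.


trace(A * A^T) = sum of squares of all entries
= 5^2 + 2^2 + 6^2 + (-3)^2
= 25 + 4 + 36 + 9
= 74

74


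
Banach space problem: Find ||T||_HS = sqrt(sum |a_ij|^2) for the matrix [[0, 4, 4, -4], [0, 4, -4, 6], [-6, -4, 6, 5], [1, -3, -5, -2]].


The Hilbert-Schmidt norm is sqrt(sum of squares of all entries).
Sum of squares = 0^2 + 4^2 + 4^2 + (-4)^2 + 0^2 + 4^2 + (-4)^2 + 6^2 + (-6)^2 + (-4)^2 + 6^2 + 5^2 + 1^2 + (-3)^2 + (-5)^2 + (-2)^2
= 0 + 16 + 16 + 16 + 0 + 16 + 16 + 36 + 36 + 16 + 36 + 25 + 1 + 9 + 25 + 4 = 268
||T||_HS = sqrt(268) = 16.3707

16.3707


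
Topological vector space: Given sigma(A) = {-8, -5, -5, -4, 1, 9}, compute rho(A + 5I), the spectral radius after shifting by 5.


Spectrum of A + 5I = {-3, 0, 0, 1, 6, 14}
Spectral radius = max |lambda| over the shifted spectrum
= max(3, 0, 0, 1, 6, 14) = 14

14


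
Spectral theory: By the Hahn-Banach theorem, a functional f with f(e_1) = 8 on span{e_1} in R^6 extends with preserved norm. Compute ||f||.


The norm of f is given by ||f|| = sup_{||x||=1} |f(x)|.
On span{e_1}, ||e_1|| = 1, so ||f|| = |f(e_1)| / ||e_1||
= |8| / 1 = 8.0000

8.0000


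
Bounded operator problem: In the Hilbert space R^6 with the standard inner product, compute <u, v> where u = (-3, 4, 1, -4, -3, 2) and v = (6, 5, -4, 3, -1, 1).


Computing the standard inner product <u, v> = sum u_i * v_i
= -3*6 + 4*5 + 1*-4 + -4*3 + -3*-1 + 2*1
= -18 + 20 + -4 + -12 + 3 + 2
= -9

-9


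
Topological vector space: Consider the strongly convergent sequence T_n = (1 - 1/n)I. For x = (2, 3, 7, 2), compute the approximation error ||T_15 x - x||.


T_15 x - x = (1 - 1/15)x - x = -x/15
||x|| = sqrt(66) = 8.1240
||T_15 x - x|| = ||x||/15 = 8.1240/15 = 0.5416

0.5416


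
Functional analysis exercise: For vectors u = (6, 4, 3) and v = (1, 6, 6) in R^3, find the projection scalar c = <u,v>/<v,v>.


Computing <u,v> = 6*1 + 4*6 + 3*6 = 48
Computing <v,v> = 1^2 + 6^2 + 6^2 = 73
Projection coefficient = 48/73 = 0.6575

0.6575


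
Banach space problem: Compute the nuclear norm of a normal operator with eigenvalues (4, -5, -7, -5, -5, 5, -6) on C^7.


For a normal operator, singular values equal |eigenvalues|.
Trace norm = sum |lambda_i| = 4 + 5 + 7 + 5 + 5 + 5 + 6
= 37

37


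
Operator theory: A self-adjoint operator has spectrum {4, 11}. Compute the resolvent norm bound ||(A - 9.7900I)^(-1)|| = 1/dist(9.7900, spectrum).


dist(9.7900, {4, 11}) = min(|9.7900 - 4|, |9.7900 - 11|)
= min(5.7900, 1.2100) = 1.2100
Resolvent bound = 1/1.2100 = 0.8264

0.8264


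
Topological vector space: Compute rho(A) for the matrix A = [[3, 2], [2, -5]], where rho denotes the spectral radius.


For a 2x2 matrix, eigenvalues satisfy lambda^2 - (trace)*lambda + det = 0
trace = 3 + -5 = -2
det = 3*-5 - 2*2 = -19
discriminant = (-2)^2 - 4*(-19) = 80
spectral radius = max |eigenvalue| = 5.4721

5.4721


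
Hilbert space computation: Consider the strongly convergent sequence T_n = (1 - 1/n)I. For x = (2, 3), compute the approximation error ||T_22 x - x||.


T_22 x - x = (1 - 1/22)x - x = -x/22
||x|| = sqrt(13) = 3.6056
||T_22 x - x|| = ||x||/22 = 3.6056/22 = 0.1639

0.1639


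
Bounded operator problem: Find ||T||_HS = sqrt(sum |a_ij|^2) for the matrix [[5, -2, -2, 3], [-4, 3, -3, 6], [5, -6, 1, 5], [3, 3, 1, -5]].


The Hilbert-Schmidt norm is sqrt(sum of squares of all entries).
Sum of squares = 5^2 + (-2)^2 + (-2)^2 + 3^2 + (-4)^2 + 3^2 + (-3)^2 + 6^2 + 5^2 + (-6)^2 + 1^2 + 5^2 + 3^2 + 3^2 + 1^2 + (-5)^2
= 25 + 4 + 4 + 9 + 16 + 9 + 9 + 36 + 25 + 36 + 1 + 25 + 9 + 9 + 1 + 25 = 243
||T||_HS = sqrt(243) = 15.5885

15.5885


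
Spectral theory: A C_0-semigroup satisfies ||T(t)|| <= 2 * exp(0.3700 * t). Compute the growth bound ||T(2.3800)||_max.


||T(2.3800)|| <= 2 * exp(0.3700 * 2.3800)
= 2 * exp(0.8806)
= 2 * 2.4123
= 4.8247

4.8247


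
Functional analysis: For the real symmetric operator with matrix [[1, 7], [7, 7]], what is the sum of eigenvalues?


For a self-adjoint (symmetric) matrix, the eigenvalues are real.
The sum of eigenvalues equals the trace of the matrix.
trace = 1 + 7 = 8

8


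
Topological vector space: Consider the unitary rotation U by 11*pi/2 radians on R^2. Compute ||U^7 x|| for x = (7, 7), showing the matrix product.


U is a rotation by theta = 11*pi/2
U^7 = rotation by 7*theta = 77*pi/2 = 1*pi/2 (mod 2*pi)
cos(1*pi/2) = 0.0000, sin(1*pi/2) = 1.0000
U^7 x = (0.0000 * 7 - 1.0000 * 7, 1.0000 * 7 + 0.0000 * 7)
= (-7.0000, 7.0000)
||U^7 x|| = sqrt((-7.0000)^2 + 7.0000^2) = sqrt(98.0000) = 9.8995

9.8995


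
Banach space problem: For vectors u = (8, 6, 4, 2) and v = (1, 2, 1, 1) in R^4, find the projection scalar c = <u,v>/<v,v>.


Computing <u,v> = 8*1 + 6*2 + 4*1 + 2*1 = 26
Computing <v,v> = 1^2 + 2^2 + 1^2 + 1^2 = 7
Projection coefficient = 26/7 = 3.7143

3.7143


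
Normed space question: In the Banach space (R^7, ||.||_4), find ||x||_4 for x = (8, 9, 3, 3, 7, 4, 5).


The l^4 norm = (sum |x_i|^4)^(1/4)
Sum of 4th powers = 4096 + 6561 + 81 + 81 + 2401 + 256 + 625 = 14101
||x||_4 = (14101)^(1/4) = 10.8971

10.8971


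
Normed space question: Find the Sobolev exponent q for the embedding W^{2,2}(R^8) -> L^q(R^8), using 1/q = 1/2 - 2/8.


Using the Sobolev embedding formula: 1/q = 1/p - k/n
1/q = 1/2 - 2/8 = 1/4
q = 1/(1/4) = 4

4.0000


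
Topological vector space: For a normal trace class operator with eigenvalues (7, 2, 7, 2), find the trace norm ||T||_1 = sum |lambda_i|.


For a normal operator, singular values equal |eigenvalues|.
Trace norm = sum |lambda_i| = 7 + 2 + 7 + 2
= 18

18


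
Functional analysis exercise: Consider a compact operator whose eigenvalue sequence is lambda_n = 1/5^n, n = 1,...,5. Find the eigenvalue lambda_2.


The eigenvalue formula gives lambda_2 = 1/5^2
= 1/25
= 0.0400

0.0400


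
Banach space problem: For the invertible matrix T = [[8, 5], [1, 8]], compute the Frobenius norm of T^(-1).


det(T) = 8*8 - 5*1 = 59
T^(-1) = (1/59) * [[8, -5], [-1, 8]] = [[0.1356, -0.0847], [-0.0169, 0.1356]]
||T^(-1)||_F^2 = 0.1356^2 + (-0.0847)^2 + (-0.0169)^2 + 0.1356^2 = 0.0442
||T^(-1)||_F = sqrt(0.0442) = 0.2103

0.2103


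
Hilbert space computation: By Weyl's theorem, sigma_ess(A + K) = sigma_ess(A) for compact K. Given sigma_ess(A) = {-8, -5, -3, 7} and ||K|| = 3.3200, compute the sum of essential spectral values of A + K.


By Weyl's theorem, the essential spectrum is invariant under compact perturbations.
sigma_ess(A + K) = sigma_ess(A) = {-8, -5, -3, 7}
Sum = -8 + -5 + -3 + 7 = -9

-9


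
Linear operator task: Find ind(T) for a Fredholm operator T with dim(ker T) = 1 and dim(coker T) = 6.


The Fredholm index is defined as ind(T) = dim(ker T) - dim(coker T)
= 1 - 6
= -5

-5


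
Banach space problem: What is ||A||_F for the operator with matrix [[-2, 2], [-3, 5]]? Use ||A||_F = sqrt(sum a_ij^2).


||A||_F^2 = sum a_ij^2
= (-2)^2 + 2^2 + (-3)^2 + 5^2
= 4 + 4 + 9 + 25 = 42
||A||_F = sqrt(42) = 6.4807

6.4807


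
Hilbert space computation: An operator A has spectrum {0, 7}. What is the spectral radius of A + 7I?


Spectrum of A + 7I = {7, 14}
Spectral radius = max |lambda| over the shifted spectrum
= max(7, 14) = 14

14


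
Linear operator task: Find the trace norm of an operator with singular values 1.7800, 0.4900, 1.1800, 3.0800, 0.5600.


The nuclear norm is the sum of all singular values.
||T||_1 = 1.7800 + 0.4900 + 1.1800 + 3.0800 + 0.5600
= 7.0900

7.0900


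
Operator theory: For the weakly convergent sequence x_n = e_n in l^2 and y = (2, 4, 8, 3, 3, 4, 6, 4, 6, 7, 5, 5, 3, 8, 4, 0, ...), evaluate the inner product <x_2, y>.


x_2 = e_2 is the standard basis vector with 1 in position 2.
<x_2, y> = y_2 = 4
As n -> infinity, <x_n, y> -> 0, confirming weak convergence of (x_n) to 0.

4


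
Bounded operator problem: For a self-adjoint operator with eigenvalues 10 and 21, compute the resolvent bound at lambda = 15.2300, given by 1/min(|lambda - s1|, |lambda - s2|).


dist(15.2300, {10, 21}) = min(|15.2300 - 10|, |15.2300 - 21|)
= min(5.2300, 5.7700) = 5.2300
Resolvent bound = 1/5.2300 = 0.1912

0.1912


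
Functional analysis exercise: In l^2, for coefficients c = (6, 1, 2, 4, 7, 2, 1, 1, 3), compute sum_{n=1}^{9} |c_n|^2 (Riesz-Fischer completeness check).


sum |c_n|^2 = 6^2 + 1^2 + 2^2 + 4^2 + 7^2 + 2^2 + 1^2 + 1^2 + 3^2
= 36 + 1 + 4 + 16 + 49 + 4 + 1 + 1 + 9
= 121

121


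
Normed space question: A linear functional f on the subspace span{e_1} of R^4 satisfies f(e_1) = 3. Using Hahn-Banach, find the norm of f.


The norm of f is given by ||f|| = sup_{||x||=1} |f(x)|.
On span{e_1}, ||e_1|| = 1, so ||f|| = |f(e_1)| / ||e_1||
= |3| / 1 = 3.0000

3.0000


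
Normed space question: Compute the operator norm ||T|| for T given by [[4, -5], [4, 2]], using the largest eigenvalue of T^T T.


A^T A = [[32, -12], [-12, 29]]
trace(A^T A) = 61, det(A^T A) = 784
discriminant = 61^2 - 4*784 = 585
Largest eigenvalue of A^T A = (trace + sqrt(disc))/2 = 42.5934
||T|| = sqrt(42.5934) = 6.5264

6.5264


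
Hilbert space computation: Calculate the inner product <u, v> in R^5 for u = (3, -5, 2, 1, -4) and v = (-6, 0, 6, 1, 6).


Computing the standard inner product <u, v> = sum u_i * v_i
= 3*-6 + -5*0 + 2*6 + 1*1 + -4*6
= -18 + 0 + 12 + 1 + -24
= -29

-29


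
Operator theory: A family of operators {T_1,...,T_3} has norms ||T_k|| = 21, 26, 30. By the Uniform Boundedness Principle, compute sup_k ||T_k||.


By the Uniform Boundedness Principle, the supremum of norms is finite.
sup_k ||T_k|| = max(21, 26, 30) = 30

30


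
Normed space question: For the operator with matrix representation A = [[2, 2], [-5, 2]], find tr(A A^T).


trace(A * A^T) = sum of squares of all entries
= 2^2 + 2^2 + (-5)^2 + 2^2
= 4 + 4 + 25 + 4
= 37

37


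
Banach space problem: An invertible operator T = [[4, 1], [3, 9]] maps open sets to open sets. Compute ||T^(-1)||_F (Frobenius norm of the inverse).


det(T) = 4*9 - 1*3 = 33
T^(-1) = (1/33) * [[9, -1], [-3, 4]] = [[0.2727, -0.0303], [-0.0909, 0.1212]]
||T^(-1)||_F^2 = 0.2727^2 + (-0.0303)^2 + (-0.0909)^2 + 0.1212^2 = 0.0983
||T^(-1)||_F = sqrt(0.0983) = 0.3135

0.3135


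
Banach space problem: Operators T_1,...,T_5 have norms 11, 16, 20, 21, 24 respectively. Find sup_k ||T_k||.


By the Uniform Boundedness Principle, the supremum of norms is finite.
sup_k ||T_k|| = max(11, 16, 20, 21, 24) = 24

24


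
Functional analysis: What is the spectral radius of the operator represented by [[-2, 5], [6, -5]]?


For a 2x2 matrix, eigenvalues satisfy lambda^2 - (trace)*lambda + det = 0
trace = -2 + -5 = -7
det = -2*-5 - 5*6 = -20
discriminant = (-7)^2 - 4*(-20) = 129
spectral radius = max |eigenvalue| = 9.1789

9.1789


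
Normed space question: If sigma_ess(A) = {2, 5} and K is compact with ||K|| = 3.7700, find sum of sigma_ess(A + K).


By Weyl's theorem, the essential spectrum is invariant under compact perturbations.
sigma_ess(A + K) = sigma_ess(A) = {2, 5}
Sum = 2 + 5 = 7

7


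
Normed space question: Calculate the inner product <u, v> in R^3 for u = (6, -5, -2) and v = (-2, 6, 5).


Computing the standard inner product <u, v> = sum u_i * v_i
= 6*-2 + -5*6 + -2*5
= -12 + -30 + -10
= -52

-52


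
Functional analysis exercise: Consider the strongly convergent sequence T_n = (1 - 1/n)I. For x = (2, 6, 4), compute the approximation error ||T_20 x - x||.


T_20 x - x = (1 - 1/20)x - x = -x/20
||x|| = sqrt(56) = 7.4833
||T_20 x - x|| = ||x||/20 = 7.4833/20 = 0.3742

0.3742


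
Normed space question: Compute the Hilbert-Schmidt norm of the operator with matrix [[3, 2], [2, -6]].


The Hilbert-Schmidt norm is sqrt(sum of squares of all entries).
Sum of squares = 3^2 + 2^2 + 2^2 + (-6)^2
= 9 + 4 + 4 + 36 = 53
||T||_HS = sqrt(53) = 7.2801

7.2801


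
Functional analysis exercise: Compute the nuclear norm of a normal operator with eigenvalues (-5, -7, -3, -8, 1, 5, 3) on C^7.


For a normal operator, singular values equal |eigenvalues|.
Trace norm = sum |lambda_i| = 5 + 7 + 3 + 8 + 1 + 5 + 3
= 32

32


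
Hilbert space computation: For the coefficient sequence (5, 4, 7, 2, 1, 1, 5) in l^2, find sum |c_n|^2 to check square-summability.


sum |c_n|^2 = 5^2 + 4^2 + 7^2 + 2^2 + 1^2 + 1^2 + 5^2
= 25 + 16 + 49 + 4 + 1 + 1 + 25
= 121

121


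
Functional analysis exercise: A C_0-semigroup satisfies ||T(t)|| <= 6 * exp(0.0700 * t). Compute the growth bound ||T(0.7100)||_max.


||T(0.7100)|| <= 6 * exp(0.0700 * 0.7100)
= 6 * exp(0.0497)
= 6 * 1.0510
= 6.3057

6.3057


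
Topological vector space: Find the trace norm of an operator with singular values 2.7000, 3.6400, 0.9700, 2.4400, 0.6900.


The nuclear norm is the sum of all singular values.
||T||_1 = 2.7000 + 3.6400 + 0.9700 + 2.4400 + 0.6900
= 10.4400

10.4400


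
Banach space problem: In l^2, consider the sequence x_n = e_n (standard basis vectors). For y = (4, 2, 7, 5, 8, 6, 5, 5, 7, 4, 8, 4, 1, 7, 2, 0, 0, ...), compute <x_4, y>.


x_4 = e_4 is the standard basis vector with 1 in position 4.
<x_4, y> = y_4 = 5
As n -> infinity, <x_n, y> -> 0, confirming weak convergence of (x_n) to 0.

5
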